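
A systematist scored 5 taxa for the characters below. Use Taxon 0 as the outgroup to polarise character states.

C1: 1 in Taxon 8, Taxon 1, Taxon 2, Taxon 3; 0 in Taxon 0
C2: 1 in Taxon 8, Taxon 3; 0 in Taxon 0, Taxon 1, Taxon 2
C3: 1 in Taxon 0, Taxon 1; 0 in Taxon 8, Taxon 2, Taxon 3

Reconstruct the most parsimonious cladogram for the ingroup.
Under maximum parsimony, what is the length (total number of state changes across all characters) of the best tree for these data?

3

Character polarity is set by the outgroup: the derived state is whichever differs from the outgroup's state, so for C3 the derived state is '0', and for the remaining characters it is '1'.
C1 (derived state '1') is shared by all ingroup taxa — unites the whole ingroup.
Only Taxon 3 and Taxon 8 show the derived state '1' for C2, supporting them as a clade.
C3: derived state '0' in Taxon 2, Taxon 3, and Taxon 8 only — synapomorphy for {Taxon 2, Taxon 3, Taxon 8}.
Most parsimonious ingroup topology: (((Taxon 8,Taxon 3),Taxon 2),Taxon 1).
Changes per character on this tree: C1: 1; C2: 1; C3: 1.
Total = 3.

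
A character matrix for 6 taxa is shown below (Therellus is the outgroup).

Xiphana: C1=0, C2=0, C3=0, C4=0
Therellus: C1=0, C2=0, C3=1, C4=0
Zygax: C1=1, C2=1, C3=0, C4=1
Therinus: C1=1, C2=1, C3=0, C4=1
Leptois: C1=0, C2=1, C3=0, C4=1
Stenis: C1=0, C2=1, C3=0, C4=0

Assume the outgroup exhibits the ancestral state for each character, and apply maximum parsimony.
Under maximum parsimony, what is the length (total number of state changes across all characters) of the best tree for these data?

4

Character polarity is set by the outgroup: the derived state is whichever differs from the outgroup's state, so for C3 the derived state is '0', and for the remaining characters it is '1'.
C1: derived state '1' in Therinus and Zygax only — synapomorphy for {Therinus, Zygax}.
C2: derived state '1' in Leptois, Stenis, Therinus, and Zygax only — synapomorphy for {Leptois, Stenis, Therinus, Zygax}.
C3 (derived state '0') is shared by all ingroup taxa — unites the whole ingroup.
Only Leptois, Therinus, and Zygax show the derived state '1' for C4, supporting them as a clade.
Most parsimonious ingroup topology: ((((Therinus,Zygax),Leptois),Stenis),Xiphana).
Changes per character on this tree: C1: 1; C2: 1; C3: 1; C4: 1.
Total = 4.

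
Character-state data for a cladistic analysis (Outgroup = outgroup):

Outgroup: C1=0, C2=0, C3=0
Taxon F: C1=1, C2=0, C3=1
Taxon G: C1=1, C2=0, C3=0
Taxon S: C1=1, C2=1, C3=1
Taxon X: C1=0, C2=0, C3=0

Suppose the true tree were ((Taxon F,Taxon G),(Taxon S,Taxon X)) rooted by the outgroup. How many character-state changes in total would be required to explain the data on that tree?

Map each character onto ((Taxon F,Taxon G),(Taxon S,Taxon X)) (rooted by Outgroup) and count the minimum state changes it requires (Fitch parsimony):
C1: 2; C2: 1; C3: 2.
Total tree length = 5.

5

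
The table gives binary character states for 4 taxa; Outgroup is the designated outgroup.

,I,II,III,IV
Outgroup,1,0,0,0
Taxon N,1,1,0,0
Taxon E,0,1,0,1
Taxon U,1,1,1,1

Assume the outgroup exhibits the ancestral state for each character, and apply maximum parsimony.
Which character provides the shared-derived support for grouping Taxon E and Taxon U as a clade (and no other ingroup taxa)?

IV

Character polarity is set by the outgroup: the derived state is whichever differs from the outgroup's state, so for I the derived state is '0', and for the remaining characters it is '1'.
I (derived state '0') is unique to Taxon E (autapomorphy; uninformative for grouping).
II (derived state '1') is shared by all ingroup taxa — unites the whole ingroup.
III (derived state '1') is unique to Taxon U (autapomorphy; uninformative for grouping).
IV: derived state '1' in Taxon E and Taxon U only — synapomorphy for {Taxon E, Taxon U}.
Most parsimonious ingroup topology: (Taxon N,(Taxon E,Taxon U)).
The clade {Taxon E, Taxon U} is supported by IV: its derived state '1' occurs in exactly those taxa and in no other taxon (including the outgroup).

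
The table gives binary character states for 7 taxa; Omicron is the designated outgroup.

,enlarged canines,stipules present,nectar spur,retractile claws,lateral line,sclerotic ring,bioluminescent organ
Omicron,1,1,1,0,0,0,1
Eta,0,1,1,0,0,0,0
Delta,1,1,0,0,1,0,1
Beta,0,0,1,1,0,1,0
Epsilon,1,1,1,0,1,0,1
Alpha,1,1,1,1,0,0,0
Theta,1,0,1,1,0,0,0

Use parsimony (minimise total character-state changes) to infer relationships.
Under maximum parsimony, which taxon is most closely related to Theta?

Character polarity is set by the outgroup: the derived state is whichever differs from the outgroup's state, so for enlarged canines, stipules present, nectar spur, bioluminescent organ the derived state is '0', and for the remaining characters it is '1'.
enlarged canines (state '0') occurs in Beta and Eta but conflicts with the nesting implied by the other characters — most parsimoniously interpreted as homoplasy.
stipules present: derived state '0' in Beta and Theta only — synapomorphy for {Beta, Theta}.
nectar spur: derived state '0' in Delta only — an autapomorphy, so it tells us nothing about relationships among taxa.
retractile claws (derived state '1') is shared by Alpha, Beta, and Theta — a synapomorphy uniting that clade.
Only Delta and Epsilon show the derived state '1' for lateral line, supporting them as a clade.
sclerotic ring (derived state '1') is unique to Beta (autapomorphy; uninformative for grouping).
Only Alpha, Beta, Eta, and Theta show the derived state '0' for bioluminescent organ, supporting them as a clade.
Most parsimonious ingroup topology: ((Eta,((Beta,Theta),Alpha)),(Delta,Epsilon)).
Theta and Beta form a cherry on this tree, so they are sister taxa.

Beta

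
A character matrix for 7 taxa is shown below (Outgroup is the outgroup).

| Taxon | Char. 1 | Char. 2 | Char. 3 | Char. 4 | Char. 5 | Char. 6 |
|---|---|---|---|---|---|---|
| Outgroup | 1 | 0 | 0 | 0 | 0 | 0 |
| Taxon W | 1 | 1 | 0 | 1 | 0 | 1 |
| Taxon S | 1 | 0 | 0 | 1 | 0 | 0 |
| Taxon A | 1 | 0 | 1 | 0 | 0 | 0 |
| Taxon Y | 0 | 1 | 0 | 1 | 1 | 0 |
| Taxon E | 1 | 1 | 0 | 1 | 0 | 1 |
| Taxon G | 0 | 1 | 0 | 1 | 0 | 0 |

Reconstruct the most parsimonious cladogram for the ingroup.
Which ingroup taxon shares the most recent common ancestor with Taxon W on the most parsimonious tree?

Character polarity is set by the outgroup: the derived state is whichever differs from the outgroup's state, so for Char. 1 the derived state is '0', and for the remaining characters it is '1'.
Char. 1 (derived state '0') is shared by Taxon G and Taxon Y — a synapomorphy uniting that clade.
Only Taxon E, Taxon G, Taxon W, and Taxon Y show the derived state '1' for Char. 2, supporting them as a clade.
Char. 3 (derived state '1') is unique to Taxon A (autapomorphy; uninformative for grouping).
Only Taxon E, Taxon G, Taxon S, Taxon W, and Taxon Y show the derived state '1' for Char. 4, supporting them as a clade.
Char. 5 (derived state '1') is unique to Taxon Y (autapomorphy; uninformative for grouping).
Char. 6: derived state '1' in Taxon E and Taxon W only — synapomorphy for {Taxon E, Taxon W}.
Most parsimonious ingroup topology: ((((Taxon W,Taxon E),(Taxon Y,Taxon G)),Taxon S),Taxon A).
Taxon W and Taxon E form a cherry on this tree, so they are sister taxa.

Taxon E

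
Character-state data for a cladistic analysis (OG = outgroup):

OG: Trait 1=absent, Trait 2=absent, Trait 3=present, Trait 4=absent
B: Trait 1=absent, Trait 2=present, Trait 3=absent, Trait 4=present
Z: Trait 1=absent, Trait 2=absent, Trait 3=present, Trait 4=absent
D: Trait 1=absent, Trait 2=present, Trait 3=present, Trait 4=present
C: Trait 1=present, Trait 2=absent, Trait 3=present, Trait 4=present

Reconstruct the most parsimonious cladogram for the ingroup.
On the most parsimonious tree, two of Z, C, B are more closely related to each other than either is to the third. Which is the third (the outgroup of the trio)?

Character polarity is set by the outgroup: the derived state is whichever differs from the outgroup's state, so for Trait 3 the derived state is 'absent', and for the remaining characters it is 'present'.
Trait 1 (derived state 'present') is unique to C (autapomorphy; uninformative for grouping).
Trait 2 (derived state 'present') is shared by B and D — a synapomorphy uniting that clade.
Trait 3 (derived state 'absent') is unique to B (autapomorphy; uninformative for grouping).
Only B, C, and D show the derived state 'present' for Trait 4, supporting them as a clade.
Most parsimonious ingroup topology: (((B,D),C),Z).
C and B share a more recent common ancestor with each other than either does with Z, so Z is the least closely related of the three.

Z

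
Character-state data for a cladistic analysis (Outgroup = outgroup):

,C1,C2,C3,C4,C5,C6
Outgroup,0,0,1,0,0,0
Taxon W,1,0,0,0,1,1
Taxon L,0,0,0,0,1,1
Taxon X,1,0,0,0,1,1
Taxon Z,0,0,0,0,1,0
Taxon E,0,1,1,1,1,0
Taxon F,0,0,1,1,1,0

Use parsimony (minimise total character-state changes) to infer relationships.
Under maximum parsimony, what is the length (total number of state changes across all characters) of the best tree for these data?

Character polarity is set by the outgroup: the derived state is whichever differs from the outgroup's state, so for C3 the derived state is '0', and for the remaining characters it is '1'.
C1 (derived state '1') is shared by Taxon W and Taxon X — a synapomorphy uniting that clade.
C2: derived state '1' in Taxon E only — an autapomorphy, so it tells us nothing about relationships among taxa.
C3 (derived state '0') is shared by Taxon L, Taxon W, Taxon X, and Taxon Z — a synapomorphy uniting that clade.
Only Taxon E and Taxon F show the derived state '1' for C4, supporting them as a clade.
All ingroup taxa share the derived state '1' for C5; it defines the ingroup but does not resolve relationships within it.
C6 (derived state '1') is shared by Taxon L, Taxon W, and Taxon X — a synapomorphy uniting that clade.
Most parsimonious ingroup topology: ((((Taxon W,Taxon X),Taxon L),Taxon Z),(Taxon E,Taxon F)).
Changes per character on this tree: C1: 1; C2: 1; C3: 1; C4: 1; C5: 1; C6: 1.
Total = 6.

6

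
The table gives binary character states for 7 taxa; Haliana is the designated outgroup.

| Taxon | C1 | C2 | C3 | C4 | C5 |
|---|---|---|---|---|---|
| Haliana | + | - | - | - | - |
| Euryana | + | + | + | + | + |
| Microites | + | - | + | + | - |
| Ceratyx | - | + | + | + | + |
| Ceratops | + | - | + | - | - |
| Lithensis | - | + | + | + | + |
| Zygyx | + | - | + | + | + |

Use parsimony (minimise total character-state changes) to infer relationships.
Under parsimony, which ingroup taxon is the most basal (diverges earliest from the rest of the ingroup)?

Ceratops

Character polarity is set by the outgroup: the derived state is whichever differs from the outgroup's state, so for C1 the derived state is '-', and for the remaining characters it is '+'.
C1 (derived state '-') is shared by Ceratyx and Lithensis — a synapomorphy uniting that clade.
C2 (derived state '+') is shared by Ceratyx, Euryana, and Lithensis — a synapomorphy uniting that clade.
All ingroup taxa share the derived state '+' for C3; it defines the ingroup but does not resolve relationships within it.
Only Ceratyx, Euryana, Lithensis, Microites, and Zygyx show the derived state '+' for C4, supporting them as a clade.
C5: derived state '+' in Ceratyx, Euryana, Lithensis, and Zygyx only — synapomorphy for {Ceratyx, Euryana, Lithensis, Zygyx}.
Most parsimonious ingroup topology: ((((Euryana,(Ceratyx,Lithensis)),Zygyx),Microites),Ceratops).
Ceratops is sister to the clade containing all other ingroup taxa, so it is the earliest-diverging (most basal) ingroup lineage.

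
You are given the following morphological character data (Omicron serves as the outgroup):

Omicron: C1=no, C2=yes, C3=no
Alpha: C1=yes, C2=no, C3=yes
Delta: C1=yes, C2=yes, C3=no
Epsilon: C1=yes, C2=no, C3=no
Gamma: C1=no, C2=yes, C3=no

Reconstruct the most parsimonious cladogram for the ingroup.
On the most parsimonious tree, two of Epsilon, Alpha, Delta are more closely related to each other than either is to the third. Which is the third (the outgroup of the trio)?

Delta

Character polarity is set by the outgroup: the derived state is whichever differs from the outgroup's state, so for C2 the derived state is 'no', and for the remaining characters it is 'yes'.
Only Alpha, Delta, and Epsilon show the derived state 'yes' for C1, supporting them as a clade.
C2: derived state 'no' in Alpha and Epsilon only — synapomorphy for {Alpha, Epsilon}.
C3 (derived state 'yes') is unique to Alpha (autapomorphy; uninformative for grouping).
Most parsimonious ingroup topology: (((Alpha,Epsilon),Delta),Gamma).
Alpha and Epsilon share a more recent common ancestor with each other than either does with Delta, so Delta is the least closely related of the three.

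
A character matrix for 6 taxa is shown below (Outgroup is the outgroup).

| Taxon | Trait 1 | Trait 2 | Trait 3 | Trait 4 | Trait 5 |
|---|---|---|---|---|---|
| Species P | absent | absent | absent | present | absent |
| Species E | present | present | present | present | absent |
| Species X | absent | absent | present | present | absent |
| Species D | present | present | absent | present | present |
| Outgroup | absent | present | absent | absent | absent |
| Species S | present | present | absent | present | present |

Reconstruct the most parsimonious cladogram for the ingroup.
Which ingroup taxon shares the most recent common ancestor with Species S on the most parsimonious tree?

Species D

Character polarity is set by the outgroup: the derived state is whichever differs from the outgroup's state, so for Trait 2 the derived state is 'absent', and for the remaining characters it is 'present'.
Trait 1 (derived state 'present') is shared by Species D, Species E, and Species S — a synapomorphy uniting that clade.
Trait 2 (derived state 'absent') is shared by Species P and Species X — a synapomorphy uniting that clade.
Trait 3 groups Species E and Species X, which is incompatible with the clades supported by the remaining characters; treating it as convergent (homoplasy) costs fewer steps than any alternative tree.
Trait 4 (derived state 'present') is shared by all ingroup taxa — unites the whole ingroup.
Trait 5: derived state 'present' in Species D and Species S only — synapomorphy for {Species D, Species S}.
Most parsimonious ingroup topology: ((Species X,Species P),(Species E,(Species S,Species D))).
Species S and Species D form a cherry on this tree, so they are sister taxa.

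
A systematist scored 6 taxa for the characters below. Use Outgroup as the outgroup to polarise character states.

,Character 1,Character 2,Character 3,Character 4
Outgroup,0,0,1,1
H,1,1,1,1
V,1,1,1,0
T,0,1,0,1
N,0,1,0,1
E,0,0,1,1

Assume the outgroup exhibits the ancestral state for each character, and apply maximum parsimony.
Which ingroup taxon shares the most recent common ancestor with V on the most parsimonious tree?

H

Character polarity is set by the outgroup: the derived state is whichever differs from the outgroup's state, so for Character 3, Character 4 the derived state is '0', and for the remaining characters it is '1'.
Character 1 (derived state '1') is shared by H and V — a synapomorphy uniting that clade.
Character 2: derived state '1' in H, N, T, and V only — synapomorphy for {H, N, T, V}.
Character 3: derived state '0' in N and T only — synapomorphy for {N, T}.
Character 4: derived state '0' in V only — an autapomorphy, so it tells us nothing about relationships among taxa.
Most parsimonious ingroup topology: (((H,V),(T,N)),E).
V and H form a cherry on this tree, so they are sister taxa.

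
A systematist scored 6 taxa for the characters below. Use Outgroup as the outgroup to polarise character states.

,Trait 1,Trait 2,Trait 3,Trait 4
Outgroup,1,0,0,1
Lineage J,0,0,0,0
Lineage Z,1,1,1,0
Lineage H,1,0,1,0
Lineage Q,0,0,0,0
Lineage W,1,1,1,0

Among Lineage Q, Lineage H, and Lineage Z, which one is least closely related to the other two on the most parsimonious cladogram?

Character polarity is set by the outgroup: the derived state is whichever differs from the outgroup's state, so for Trait 1, Trait 4 the derived state is '0', and for the remaining characters it is '1'.
Trait 1: derived state '0' in Lineage J and Lineage Q only — synapomorphy for {Lineage J, Lineage Q}.
Only Lineage W and Lineage Z show the derived state '1' for Trait 2, supporting them as a clade.
Trait 3: derived state '1' in Lineage H, Lineage W, and Lineage Z only — synapomorphy for {Lineage H, Lineage W, Lineage Z}.
Trait 4 (derived state '0') is shared by all ingroup taxa — unites the whole ingroup.
Most parsimonious ingroup topology: ((Lineage J,Lineage Q),((Lineage Z,Lineage W),Lineage H)).
Lineage Z and Lineage H share a more recent common ancestor with each other than either does with Lineage Q, so Lineage Q is the least closely related of the three.

Lineage Q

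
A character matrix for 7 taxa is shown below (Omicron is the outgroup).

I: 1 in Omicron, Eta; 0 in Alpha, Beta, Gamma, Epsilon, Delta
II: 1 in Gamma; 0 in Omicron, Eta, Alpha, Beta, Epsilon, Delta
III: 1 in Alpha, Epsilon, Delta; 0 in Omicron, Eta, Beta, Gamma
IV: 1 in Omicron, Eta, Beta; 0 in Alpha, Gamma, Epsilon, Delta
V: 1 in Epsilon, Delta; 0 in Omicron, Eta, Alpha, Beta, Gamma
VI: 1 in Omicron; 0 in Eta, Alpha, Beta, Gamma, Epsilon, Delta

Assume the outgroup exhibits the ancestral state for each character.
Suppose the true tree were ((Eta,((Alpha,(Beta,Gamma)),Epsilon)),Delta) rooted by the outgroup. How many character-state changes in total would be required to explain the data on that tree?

12

Map each character onto ((Eta,((Alpha,(Beta,Gamma)),Epsilon)),Delta) (rooted by Omicron) and count the minimum state changes it requires (Fitch parsimony):
I: 2; II: 1; III: 3; IV: 3; V: 2; VI: 1.
Total tree length = 12.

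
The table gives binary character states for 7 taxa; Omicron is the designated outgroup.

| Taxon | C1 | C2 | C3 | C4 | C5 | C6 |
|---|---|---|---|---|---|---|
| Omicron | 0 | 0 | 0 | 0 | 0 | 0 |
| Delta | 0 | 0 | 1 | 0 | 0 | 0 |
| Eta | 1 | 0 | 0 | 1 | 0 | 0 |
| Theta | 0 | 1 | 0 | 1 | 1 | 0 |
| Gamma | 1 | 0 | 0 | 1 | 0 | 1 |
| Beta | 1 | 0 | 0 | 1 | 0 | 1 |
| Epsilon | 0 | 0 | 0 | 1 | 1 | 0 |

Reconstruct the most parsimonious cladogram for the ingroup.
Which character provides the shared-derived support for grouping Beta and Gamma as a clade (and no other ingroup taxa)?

C6

The outgroup has state '0' for every character, so '1' is the derived state throughout.
C1: derived state '1' in Beta, Eta, and Gamma only — synapomorphy for {Beta, Eta, Gamma}.
C2: derived state '1' in Theta only — an autapomorphy, so it tells us nothing about relationships among taxa.
C3: derived state '1' in Delta only — an autapomorphy, so it tells us nothing about relationships among taxa.
C4 (derived state '1') is shared by Beta, Epsilon, Eta, Gamma, and Theta — a synapomorphy uniting that clade.
C5 (derived state '1') is shared by Epsilon and Theta — a synapomorphy uniting that clade.
C6 (derived state '1') is shared by Beta and Gamma — a synapomorphy uniting that clade.
Most parsimonious ingroup topology: (Delta,((Eta,(Gamma,Beta)),(Theta,Epsilon))).
The clade {Beta, Gamma} is supported by C6: its derived state '1' occurs in exactly those taxa and in no other taxon (including the outgroup).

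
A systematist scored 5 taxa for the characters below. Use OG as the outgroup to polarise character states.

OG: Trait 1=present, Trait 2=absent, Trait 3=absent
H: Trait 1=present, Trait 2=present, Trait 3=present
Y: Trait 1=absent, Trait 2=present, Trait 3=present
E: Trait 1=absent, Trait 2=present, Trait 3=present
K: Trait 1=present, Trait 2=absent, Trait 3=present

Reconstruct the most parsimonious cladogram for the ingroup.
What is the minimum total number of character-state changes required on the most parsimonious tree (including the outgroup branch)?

3

Character polarity is set by the outgroup: the derived state is whichever differs from the outgroup's state, so for Trait 1 the derived state is 'absent', and for the remaining characters it is 'present'.
Trait 1 (derived state 'absent') is shared by E and Y — a synapomorphy uniting that clade.
Trait 2: derived state 'present' in E, H, and Y only — synapomorphy for {E, H, Y}.
Trait 3 (derived state 'present') is shared by all ingroup taxa — unites the whole ingroup.
Most parsimonious ingroup topology: ((H,(Y,E)),K).
Changes per character on this tree: Trait 1: 1; Trait 2: 1; Trait 3: 1.
Total = 3.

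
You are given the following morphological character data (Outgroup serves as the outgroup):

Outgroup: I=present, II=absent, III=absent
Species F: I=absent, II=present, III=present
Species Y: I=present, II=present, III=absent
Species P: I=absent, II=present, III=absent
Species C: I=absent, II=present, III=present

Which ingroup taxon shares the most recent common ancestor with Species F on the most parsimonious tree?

Character polarity is set by the outgroup: the derived state is whichever differs from the outgroup's state, so for I the derived state is 'absent', and for the remaining characters it is 'present'.
Only Species C, Species F, and Species P show the derived state 'absent' for I, supporting them as a clade.
II (derived state 'present') is shared by all ingroup taxa — unites the whole ingroup.
Only Species C and Species F show the derived state 'present' for III, supporting them as a clade.
Most parsimonious ingroup topology: (((Species F,Species C),Species P),Species Y).
Species F and Species C form a cherry on this tree, so they are sister taxa.

Species C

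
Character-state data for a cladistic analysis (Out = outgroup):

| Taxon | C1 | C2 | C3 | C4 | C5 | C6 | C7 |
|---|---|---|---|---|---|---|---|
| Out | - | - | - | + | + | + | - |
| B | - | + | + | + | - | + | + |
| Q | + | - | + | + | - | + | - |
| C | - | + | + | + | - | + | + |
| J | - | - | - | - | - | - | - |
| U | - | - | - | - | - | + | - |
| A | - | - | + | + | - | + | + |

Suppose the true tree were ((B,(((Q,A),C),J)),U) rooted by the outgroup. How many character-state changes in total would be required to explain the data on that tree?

12

Map each character onto ((B,(((Q,A),C),J)),U) (rooted by Out) and count the minimum state changes it requires (Fitch parsimony):
C1: 1; C2: 2; C3: 2; C4: 2; C5: 1; C6: 1; C7: 3.
Total tree length = 12.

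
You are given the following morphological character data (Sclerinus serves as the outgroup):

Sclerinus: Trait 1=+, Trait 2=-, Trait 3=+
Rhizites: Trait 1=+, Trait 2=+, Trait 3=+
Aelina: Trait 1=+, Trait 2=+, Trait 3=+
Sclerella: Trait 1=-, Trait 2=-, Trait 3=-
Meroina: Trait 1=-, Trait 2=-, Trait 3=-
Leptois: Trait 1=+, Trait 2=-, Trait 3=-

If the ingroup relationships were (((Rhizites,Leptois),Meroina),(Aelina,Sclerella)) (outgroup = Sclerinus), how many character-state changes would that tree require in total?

Map each character onto (((Rhizites,Leptois),Meroina),(Aelina,Sclerella)) (rooted by Sclerinus) and count the minimum state changes it requires (Fitch parsimony):
Trait 1: 2; Trait 2: 2; Trait 3: 3.
Total tree length = 7.

7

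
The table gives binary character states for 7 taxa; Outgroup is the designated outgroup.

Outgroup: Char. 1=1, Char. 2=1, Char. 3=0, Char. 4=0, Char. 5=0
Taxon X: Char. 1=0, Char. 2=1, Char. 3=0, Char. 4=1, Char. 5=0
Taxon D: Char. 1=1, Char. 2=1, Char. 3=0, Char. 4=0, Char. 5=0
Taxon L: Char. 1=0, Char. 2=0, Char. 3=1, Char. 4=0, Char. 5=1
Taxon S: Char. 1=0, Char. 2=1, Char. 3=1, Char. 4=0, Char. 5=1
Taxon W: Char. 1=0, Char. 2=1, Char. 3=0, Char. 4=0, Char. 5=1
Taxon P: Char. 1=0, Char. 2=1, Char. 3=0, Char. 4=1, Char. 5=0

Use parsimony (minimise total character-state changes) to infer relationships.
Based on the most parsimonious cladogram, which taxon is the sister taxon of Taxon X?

Character polarity is set by the outgroup: the derived state is whichever differs from the outgroup's state, so for Char. 1, Char. 2 the derived state is '0', and for the remaining characters it is '1'.
Char. 1 (derived state '0') is shared by Taxon L, Taxon P, Taxon S, Taxon W, and Taxon X — a synapomorphy uniting that clade.
Char. 2 (derived state '0') is unique to Taxon L (autapomorphy; uninformative for grouping).
Only Taxon L and Taxon S show the derived state '1' for Char. 3, supporting them as a clade.
Only Taxon P and Taxon X show the derived state '1' for Char. 4, supporting them as a clade.
Char. 5: derived state '1' in Taxon L, Taxon S, and Taxon W only — synapomorphy for {Taxon L, Taxon S, Taxon W}.
Most parsimonious ingroup topology: (((Taxon X,Taxon P),((Taxon L,Taxon S),Taxon W)),Taxon D).
Taxon X and Taxon P form a cherry on this tree, so they are sister taxa.

Taxon P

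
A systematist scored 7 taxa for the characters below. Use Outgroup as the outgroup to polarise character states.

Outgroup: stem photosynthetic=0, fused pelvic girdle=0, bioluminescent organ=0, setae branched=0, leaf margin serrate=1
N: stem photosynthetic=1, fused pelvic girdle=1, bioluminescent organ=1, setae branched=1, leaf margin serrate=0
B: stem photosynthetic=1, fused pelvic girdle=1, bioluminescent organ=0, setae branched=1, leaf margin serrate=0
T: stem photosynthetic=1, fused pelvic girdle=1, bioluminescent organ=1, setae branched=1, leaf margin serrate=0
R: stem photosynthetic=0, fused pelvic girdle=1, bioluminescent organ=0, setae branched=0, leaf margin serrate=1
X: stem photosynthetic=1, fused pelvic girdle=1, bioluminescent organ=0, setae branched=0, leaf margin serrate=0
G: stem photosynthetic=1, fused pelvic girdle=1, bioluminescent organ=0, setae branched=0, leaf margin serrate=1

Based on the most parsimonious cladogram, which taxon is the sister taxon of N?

T

Character polarity is set by the outgroup: the derived state is whichever differs from the outgroup's state, so for leaf margin serrate the derived state is '0', and for the remaining characters it is '1'.
stem photosynthetic (derived state '1') is shared by B, G, N, T, and X — a synapomorphy uniting that clade.
fused pelvic girdle (derived state '1') is shared by all ingroup taxa — unites the whole ingroup.
Only N and T show the derived state '1' for bioluminescent organ, supporting them as a clade.
setae branched: derived state '1' in B, N, and T only — synapomorphy for {B, N, T}.
leaf margin serrate: derived state '0' in B, N, T, and X only — synapomorphy for {B, N, T, X}.
Most parsimonious ingroup topology: (((((N,T),B),X),G),R).
N and T form a cherry on this tree, so they are sister taxa.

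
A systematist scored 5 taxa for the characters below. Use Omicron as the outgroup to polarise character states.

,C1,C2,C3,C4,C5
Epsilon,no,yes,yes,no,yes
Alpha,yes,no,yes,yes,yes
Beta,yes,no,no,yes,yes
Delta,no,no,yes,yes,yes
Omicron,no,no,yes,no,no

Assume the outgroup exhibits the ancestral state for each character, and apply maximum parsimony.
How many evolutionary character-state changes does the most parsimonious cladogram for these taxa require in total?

5

Character polarity is set by the outgroup: the derived state is whichever differs from the outgroup's state, so for C3 the derived state is 'no', and for the remaining characters it is 'yes'.
Only Alpha and Beta show the derived state 'yes' for C1, supporting them as a clade.
C2 (derived state 'yes') is unique to Epsilon (autapomorphy; uninformative for grouping).
C3: derived state 'no' in Beta only — an autapomorphy, so it tells us nothing about relationships among taxa.
C4 (derived state 'yes') is shared by Alpha, Beta, and Delta — a synapomorphy uniting that clade.
All ingroup taxa share the derived state 'yes' for C5; it defines the ingroup but does not resolve relationships within it.
Most parsimonious ingroup topology: (((Alpha,Beta),Delta),Epsilon).
Changes per character on this tree: C1: 1; C2: 1; C3: 1; C4: 1; C5: 1.
Total = 5.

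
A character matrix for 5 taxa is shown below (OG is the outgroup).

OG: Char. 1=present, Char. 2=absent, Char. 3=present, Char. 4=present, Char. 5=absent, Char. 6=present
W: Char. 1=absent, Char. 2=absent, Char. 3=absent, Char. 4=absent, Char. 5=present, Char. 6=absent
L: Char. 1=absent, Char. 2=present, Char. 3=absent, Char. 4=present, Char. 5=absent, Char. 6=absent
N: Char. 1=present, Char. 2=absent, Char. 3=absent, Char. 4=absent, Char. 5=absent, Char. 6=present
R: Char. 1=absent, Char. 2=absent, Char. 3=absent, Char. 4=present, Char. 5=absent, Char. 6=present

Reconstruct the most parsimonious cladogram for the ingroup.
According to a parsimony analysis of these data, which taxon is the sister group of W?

Character polarity is set by the outgroup: the derived state is whichever differs from the outgroup's state, so for Char. 1, Char. 3, Char. 4, Char. 6 the derived state is 'absent', and for the remaining characters it is 'present'.
Char. 1: derived state 'absent' in L, R, and W only — synapomorphy for {L, R, W}.
Char. 2 (derived state 'present') is unique to L (autapomorphy; uninformative for grouping).
All ingroup taxa share the derived state 'absent' for Char. 3; it defines the ingroup but does not resolve relationships within it.
Char. 4 groups N and W, which is incompatible with the clades supported by the remaining characters; treating it as convergent (homoplasy) costs fewer steps than any alternative tree.
Char. 5 (derived state 'present') is unique to W (autapomorphy; uninformative for grouping).
Char. 6: derived state 'absent' in L and W only — synapomorphy for {L, W}.
Most parsimonious ingroup topology: (((W,L),R),N).
W and L form a cherry on this tree, so they are sister taxa.

L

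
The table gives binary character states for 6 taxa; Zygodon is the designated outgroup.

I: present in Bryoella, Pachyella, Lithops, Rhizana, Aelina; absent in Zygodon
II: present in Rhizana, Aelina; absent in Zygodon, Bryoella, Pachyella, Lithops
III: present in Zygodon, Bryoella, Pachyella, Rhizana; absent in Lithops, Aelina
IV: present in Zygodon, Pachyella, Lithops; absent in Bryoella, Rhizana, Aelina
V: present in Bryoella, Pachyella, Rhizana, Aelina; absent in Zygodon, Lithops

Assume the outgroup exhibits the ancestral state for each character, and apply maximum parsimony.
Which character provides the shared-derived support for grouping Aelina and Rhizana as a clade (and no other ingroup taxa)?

Character polarity is set by the outgroup: the derived state is whichever differs from the outgroup's state, so for III, IV the derived state is 'absent', and for the remaining characters it is 'present'.
I (derived state 'present') is shared by all ingroup taxa — unites the whole ingroup.
II: derived state 'present' in Aelina and Rhizana only — synapomorphy for {Aelina, Rhizana}.
III (state 'absent') occurs in Aelina and Lithops but conflicts with the nesting implied by the other characters — most parsimoniously interpreted as homoplasy.
IV (derived state 'absent') is shared by Aelina, Bryoella, and Rhizana — a synapomorphy uniting that clade.
Only Aelina, Bryoella, Pachyella, and Rhizana show the derived state 'present' for V, supporting them as a clade.
Most parsimonious ingroup topology: (((Bryoella,(Rhizana,Aelina)),Pachyella),Lithops).
The clade {Aelina, Rhizana} is supported by II: its derived state 'present' occurs in exactly those taxa and in no other taxon (including the outgroup).

II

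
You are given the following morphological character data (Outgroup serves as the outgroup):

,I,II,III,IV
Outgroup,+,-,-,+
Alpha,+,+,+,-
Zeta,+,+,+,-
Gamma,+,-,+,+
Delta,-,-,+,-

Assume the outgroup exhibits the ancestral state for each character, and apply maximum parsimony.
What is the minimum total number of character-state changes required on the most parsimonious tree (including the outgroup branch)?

Character polarity is set by the outgroup: the derived state is whichever differs from the outgroup's state, so for I, IV the derived state is '-', and for the remaining characters it is '+'.
I: derived state '-' in Delta only — an autapomorphy, so it tells us nothing about relationships among taxa.
II: derived state '+' in Alpha and Zeta only — synapomorphy for {Alpha, Zeta}.
III (derived state '+') is shared by all ingroup taxa — unites the whole ingroup.
Only Alpha, Delta, and Zeta show the derived state '-' for IV, supporting them as a clade.
Most parsimonious ingroup topology: (((Alpha,Zeta),Delta),Gamma).
Changes per character on this tree: I: 1; II: 1; III: 1; IV: 1.
Total = 4.

4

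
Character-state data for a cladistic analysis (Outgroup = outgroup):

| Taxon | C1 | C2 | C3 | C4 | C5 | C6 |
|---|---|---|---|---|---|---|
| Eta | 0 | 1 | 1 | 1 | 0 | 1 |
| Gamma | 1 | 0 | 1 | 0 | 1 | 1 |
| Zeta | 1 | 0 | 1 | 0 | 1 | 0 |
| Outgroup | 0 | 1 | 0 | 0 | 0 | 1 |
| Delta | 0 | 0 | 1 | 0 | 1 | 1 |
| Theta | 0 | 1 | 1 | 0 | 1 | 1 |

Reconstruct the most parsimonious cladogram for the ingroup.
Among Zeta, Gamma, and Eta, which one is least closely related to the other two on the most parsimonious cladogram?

Eta

Character polarity is set by the outgroup: the derived state is whichever differs from the outgroup's state, so for C2, C6 the derived state is '0', and for the remaining characters it is '1'.
Only Gamma and Zeta show the derived state '1' for C1, supporting them as a clade.
C2 (derived state '0') is shared by Delta, Gamma, and Zeta — a synapomorphy uniting that clade.
C3 (derived state '1') is shared by all ingroup taxa — unites the whole ingroup.
C4 (derived state '1') is unique to Eta (autapomorphy; uninformative for grouping).
C5 (derived state '1') is shared by Delta, Gamma, Theta, and Zeta — a synapomorphy uniting that clade.
C6 (derived state '0') is unique to Zeta (autapomorphy; uninformative for grouping).
Most parsimonious ingroup topology: ((((Gamma,Zeta),Delta),Theta),Eta).
Zeta and Gamma share a more recent common ancestor with each other than either does with Eta, so Eta is the least closely related of the three.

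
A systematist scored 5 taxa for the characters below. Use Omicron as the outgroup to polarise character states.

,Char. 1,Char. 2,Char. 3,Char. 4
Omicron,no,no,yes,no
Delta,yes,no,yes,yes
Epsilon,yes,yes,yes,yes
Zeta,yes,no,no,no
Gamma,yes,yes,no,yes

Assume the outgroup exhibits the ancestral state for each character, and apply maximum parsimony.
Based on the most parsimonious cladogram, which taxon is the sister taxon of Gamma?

Epsilon

Character polarity is set by the outgroup: the derived state is whichever differs from the outgroup's state, so for Char. 3 the derived state is 'no', and for the remaining characters it is 'yes'.
All ingroup taxa share the derived state 'yes' for Char. 1; it defines the ingroup but does not resolve relationships within it.
Char. 2 (derived state 'yes') is shared by Epsilon and Gamma — a synapomorphy uniting that clade.
Char. 3 (state 'no') occurs in Gamma and Zeta but conflicts with the nesting implied by the other characters — most parsimoniously interpreted as homoplasy.
Char. 4: derived state 'yes' in Delta, Epsilon, and Gamma only — synapomorphy for {Delta, Epsilon, Gamma}.
Most parsimonious ingroup topology: ((Delta,(Epsilon,Gamma)),Zeta).
Gamma and Epsilon form a cherry on this tree, so they are sister taxa.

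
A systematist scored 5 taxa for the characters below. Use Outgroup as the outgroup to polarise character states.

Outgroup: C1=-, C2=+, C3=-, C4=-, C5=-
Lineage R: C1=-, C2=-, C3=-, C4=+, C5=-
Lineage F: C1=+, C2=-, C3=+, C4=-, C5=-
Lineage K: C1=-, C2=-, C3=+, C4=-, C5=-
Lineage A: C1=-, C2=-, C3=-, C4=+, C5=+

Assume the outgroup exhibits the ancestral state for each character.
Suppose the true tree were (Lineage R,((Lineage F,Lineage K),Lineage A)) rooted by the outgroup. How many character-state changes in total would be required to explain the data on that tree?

6

Map each character onto (Lineage R,((Lineage F,Lineage K),Lineage A)) (rooted by Outgroup) and count the minimum state changes it requires (Fitch parsimony):
C1: 1; C2: 1; C3: 1; C4: 2; C5: 1.
Total tree length = 6.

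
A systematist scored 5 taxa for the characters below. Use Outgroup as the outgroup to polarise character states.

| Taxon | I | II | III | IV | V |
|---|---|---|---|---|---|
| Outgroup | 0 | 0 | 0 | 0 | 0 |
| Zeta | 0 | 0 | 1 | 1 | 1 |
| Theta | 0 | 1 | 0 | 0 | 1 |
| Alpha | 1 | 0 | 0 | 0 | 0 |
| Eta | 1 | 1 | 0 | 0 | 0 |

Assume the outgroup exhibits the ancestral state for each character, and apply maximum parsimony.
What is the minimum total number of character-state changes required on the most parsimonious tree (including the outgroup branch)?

The outgroup has state '0' for every character, so '1' is the derived state throughout.
I (derived state '1') is shared by Alpha and Eta — a synapomorphy uniting that clade.
II (state '1') occurs in Eta and Theta but conflicts with the nesting implied by the other characters — most parsimoniously interpreted as homoplasy.
III (derived state '1') is unique to Zeta (autapomorphy; uninformative for grouping).
IV (derived state '1') is unique to Zeta (autapomorphy; uninformative for grouping).
Only Theta and Zeta show the derived state '1' for V, supporting them as a clade.
Most parsimonious ingroup topology: ((Zeta,Theta),(Alpha,Eta)).
Changes per character on this tree: I: 1; II: 2; III: 1; IV: 1; V: 1.
Total = 6.

6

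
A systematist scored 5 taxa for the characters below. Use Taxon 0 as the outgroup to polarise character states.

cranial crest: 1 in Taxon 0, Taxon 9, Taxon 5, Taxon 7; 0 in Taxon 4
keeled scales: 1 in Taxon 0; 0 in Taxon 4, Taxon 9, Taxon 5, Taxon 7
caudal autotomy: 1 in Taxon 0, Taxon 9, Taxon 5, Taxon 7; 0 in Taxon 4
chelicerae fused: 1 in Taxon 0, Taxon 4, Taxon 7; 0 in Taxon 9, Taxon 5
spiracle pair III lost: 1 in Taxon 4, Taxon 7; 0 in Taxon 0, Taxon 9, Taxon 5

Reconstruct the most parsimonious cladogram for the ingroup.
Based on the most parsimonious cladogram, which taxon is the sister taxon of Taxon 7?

Character polarity is set by the outgroup: the derived state is whichever differs from the outgroup's state, so for cranial crest, keeled scales, caudal autotomy, chelicerae fused the derived state is '0', and for the remaining characters it is '1'.
cranial crest: derived state '0' in Taxon 4 only — an autapomorphy, so it tells us nothing about relationships among taxa.
keeled scales (derived state '0') is shared by all ingroup taxa — unites the whole ingroup.
caudal autotomy: derived state '0' in Taxon 4 only — an autapomorphy, so it tells us nothing about relationships among taxa.
chelicerae fused (derived state '0') is shared by Taxon 5 and Taxon 9 — a synapomorphy uniting that clade.
spiracle pair III lost (derived state '1') is shared by Taxon 4 and Taxon 7 — a synapomorphy uniting that clade.
Most parsimonious ingroup topology: ((Taxon 4,Taxon 7),(Taxon 9,Taxon 5)).
Taxon 7 and Taxon 4 form a cherry on this tree, so they are sister taxa.

Taxon 4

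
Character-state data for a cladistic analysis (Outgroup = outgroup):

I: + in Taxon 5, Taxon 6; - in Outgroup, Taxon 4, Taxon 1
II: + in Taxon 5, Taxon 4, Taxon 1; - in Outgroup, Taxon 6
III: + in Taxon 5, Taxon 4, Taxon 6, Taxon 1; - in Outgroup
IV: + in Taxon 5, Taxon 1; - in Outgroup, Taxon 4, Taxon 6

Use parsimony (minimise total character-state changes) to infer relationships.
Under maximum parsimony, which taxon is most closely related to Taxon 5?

The outgroup has state '-' for every character, so '+' is the derived state throughout.
I groups Taxon 5 and Taxon 6, which is incompatible with the clades supported by the remaining characters; treating it as convergent (homoplasy) costs fewer steps than any alternative tree.
Only Taxon 1, Taxon 4, and Taxon 5 show the derived state '+' for II, supporting them as a clade.
III (derived state '+') is shared by all ingroup taxa — unites the whole ingroup.
Only Taxon 1 and Taxon 5 show the derived state '+' for IV, supporting them as a clade.
Most parsimonious ingroup topology: (((Taxon 5,Taxon 1),Taxon 4),Taxon 6).
Taxon 5 and Taxon 1 form a cherry on this tree, so they are sister taxa.

Taxon 1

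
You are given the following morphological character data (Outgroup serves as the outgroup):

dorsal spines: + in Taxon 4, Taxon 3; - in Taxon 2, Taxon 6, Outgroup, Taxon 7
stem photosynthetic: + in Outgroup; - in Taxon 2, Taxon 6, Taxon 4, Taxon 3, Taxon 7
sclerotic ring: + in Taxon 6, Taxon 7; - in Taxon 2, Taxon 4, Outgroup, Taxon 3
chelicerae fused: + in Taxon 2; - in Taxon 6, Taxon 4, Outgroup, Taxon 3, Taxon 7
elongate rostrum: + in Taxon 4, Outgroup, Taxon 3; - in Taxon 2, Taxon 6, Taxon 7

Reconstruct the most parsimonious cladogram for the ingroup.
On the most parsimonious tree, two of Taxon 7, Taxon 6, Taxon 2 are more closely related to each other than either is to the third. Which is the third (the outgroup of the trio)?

Character polarity is set by the outgroup: the derived state is whichever differs from the outgroup's state, so for stem photosynthetic, elongate rostrum the derived state is '-', and for the remaining characters it is '+'.
dorsal spines: derived state '+' in Taxon 3 and Taxon 4 only — synapomorphy for {Taxon 3, Taxon 4}.
All ingroup taxa share the derived state '-' for stem photosynthetic; it defines the ingroup but does not resolve relationships within it.
sclerotic ring (derived state '+') is shared by Taxon 6 and Taxon 7 — a synapomorphy uniting that clade.
chelicerae fused: derived state '+' in Taxon 2 only — an autapomorphy, so it tells us nothing about relationships among taxa.
elongate rostrum: derived state '-' in Taxon 2, Taxon 6, and Taxon 7 only — synapomorphy for {Taxon 2, Taxon 6, Taxon 7}.
Most parsimonious ingroup topology: ((Taxon 4,Taxon 3),((Taxon 7,Taxon 6),Taxon 2)).
Taxon 7 and Taxon 6 share a more recent common ancestor with each other than either does with Taxon 2, so Taxon 2 is the least closely related of the three.

Taxon 2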